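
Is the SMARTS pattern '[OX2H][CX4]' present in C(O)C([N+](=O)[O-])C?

Yes

The pattern [OX2H][CX4] describes a hydroxyl oxygen bound to an sp3 (X4) carbon — an aliphatic alcohol.
The molecule carries a hydroxyl group (-OH), whose atoms satisfy every constraint of the query, so the pattern matches.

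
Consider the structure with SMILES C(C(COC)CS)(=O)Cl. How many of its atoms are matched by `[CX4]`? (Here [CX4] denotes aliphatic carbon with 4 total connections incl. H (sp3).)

4

The query [CX4] means: C with X4: aliphatic carbon with exactly 4 total connections (bonds + H).
Check the 9 heavy atoms by environment: 4× C (X4) → match; 1× S (X2) → no; 1× O (X2) → no; 1× C (X3) → no; 1× O (X1) → no; 1× Cl (X1) → no.
That gives 4 matching atoms.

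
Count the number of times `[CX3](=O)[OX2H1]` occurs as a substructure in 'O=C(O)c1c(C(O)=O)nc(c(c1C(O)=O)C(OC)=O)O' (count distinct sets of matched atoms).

[CX3](=O)[OX2H1] is the SMARTS for a carboxylic acid: an sp2 carbon double-bonded to O and single-bonded to an -OH oxygen.
The molecule carries 3 separate instances of a carboxylic acid group (-C(=O)OH) meeting every constraint; each maps to a distinct set of atoms, giving 3 matches.

3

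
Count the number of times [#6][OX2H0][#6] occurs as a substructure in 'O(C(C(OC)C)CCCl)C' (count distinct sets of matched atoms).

2

[#6][OX2H0][#6] is the SMARTS for an ether: an aliphatic oxygen bridging two carbons with no H on the oxygen.
The molecule carries 2 separate instances of a methoxy ether (-OCH3) meeting every constraint; each maps to a distinct set of atoms, giving 2 matches.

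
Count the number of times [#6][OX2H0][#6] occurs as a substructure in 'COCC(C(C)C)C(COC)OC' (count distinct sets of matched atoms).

3

[#6][OX2H0][#6] is the SMARTS for an ether: an aliphatic oxygen bridging two carbons with no H on the oxygen.
The molecule carries 3 separate instances of a methoxy ether (-OCH3) meeting every constraint; each maps to a distinct set of atoms, giving 3 matches.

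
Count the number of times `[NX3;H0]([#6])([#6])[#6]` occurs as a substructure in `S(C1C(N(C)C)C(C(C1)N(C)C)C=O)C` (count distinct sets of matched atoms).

[NX3;H0]([#6])([#6])[#6] is the SMARTS for a tertiary amine: a trivalent nitrogen with no H, bonded to three carbons.
The molecule carries 2 separate instances of a dimethylamino group (-N(CH3)2) meeting every constraint; each maps to a distinct set of atoms, giving 2 matches.

2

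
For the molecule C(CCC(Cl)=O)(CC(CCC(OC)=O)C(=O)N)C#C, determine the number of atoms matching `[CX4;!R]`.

8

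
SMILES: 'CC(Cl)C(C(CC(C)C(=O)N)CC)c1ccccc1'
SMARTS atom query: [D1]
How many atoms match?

6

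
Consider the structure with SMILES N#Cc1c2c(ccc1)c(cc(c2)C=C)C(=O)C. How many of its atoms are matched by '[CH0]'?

2

The query [CH0] means: aliphatic carbon with no attached hydrogen.
Check the 17 heavy atoms by environment: 5× c (aromatic, H0) → no; 5× c (aromatic, H1) → no; 1× C (H1) → no; 1× C (H2) → no; 2× C (H0) → match; 1× N (H0) → no; 1× O (H0) → no; 1× C (H3) → no.
That gives 2 matching atoms.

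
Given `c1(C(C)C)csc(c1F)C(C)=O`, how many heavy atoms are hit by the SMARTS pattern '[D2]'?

Check the 12 heavy atoms by environment: 1× s (aromatic, D2) → match; 1× c (aromatic, D2) → match; 3× c (aromatic, D3) → no; 2× C (D3) → no; 1× O (D1) → no; 3× C (D1) → no; 1× F (D1) → no.
Summing the matching environments: 1 + 1 = 2 matching atoms.

2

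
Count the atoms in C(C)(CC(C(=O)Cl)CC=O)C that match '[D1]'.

5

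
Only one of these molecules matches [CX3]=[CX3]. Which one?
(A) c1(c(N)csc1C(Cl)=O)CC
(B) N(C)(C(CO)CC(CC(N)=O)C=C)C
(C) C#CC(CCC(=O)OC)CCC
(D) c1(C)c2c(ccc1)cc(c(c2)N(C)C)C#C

[CX3]=[CX3] describes a non-aromatic C=C double bond between two sp2 carbons (an alkene).
(A) has an ethyl group (-CH2CH3) but its C-C bond is a single bond between CX4 carbons, not CX3=CX3.
(B) contains a vinyl group (-CH=CH2), which satisfies every atom and bond constraint.
(C) has an ethynyl group (-C#CH) but the C-C bond is a triple bond, not a double bond.
(D) has an ethynyl group (-C#CH) but the C-C bond is a triple bond, not a double bond.
So the answer is (B).

B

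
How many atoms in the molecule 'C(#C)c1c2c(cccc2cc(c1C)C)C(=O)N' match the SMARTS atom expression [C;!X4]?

The query [C;!X4] means: aliphatic carbon that does not have four total connections.
Check the 17 heavy atoms by environment: 10× c (aromatic, X3) → no; 2× C (X2) → match; 2× C (X4) → no; 1× C (X3) → match; 1× O (X1) → no; 1× N (X3) → no.
Summing the matching environments: 2 + 1 = 3 matching atoms.

3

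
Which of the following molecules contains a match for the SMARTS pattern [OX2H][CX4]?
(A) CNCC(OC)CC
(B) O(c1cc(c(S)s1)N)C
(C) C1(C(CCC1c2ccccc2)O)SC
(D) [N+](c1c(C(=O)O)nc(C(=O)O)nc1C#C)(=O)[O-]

C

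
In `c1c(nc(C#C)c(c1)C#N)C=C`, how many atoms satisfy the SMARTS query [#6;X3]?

Check the 12 heavy atoms by environment: 1× n (aromatic, X2) → no; 5× c (aromatic, X3) → match; 3× C (X2) → no; 1× N (X1) → no; 2× C (X3) → match.
Summing the matching environments: 5 + 2 = 7 matching atoms.

7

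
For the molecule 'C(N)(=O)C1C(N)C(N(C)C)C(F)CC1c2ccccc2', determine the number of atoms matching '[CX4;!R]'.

2

Check the 20 heavy atoms by environment: 6× C (X4, in 6-ring) → no; 1× C (X3, acyclic) → no; 1× O (X1, acyclic) → no; 3× N (X3, acyclic) → no; 6× c (aromatic, X3, in 6-ring) → no; 1× F (X1, acyclic) → no; 2× C (X4, acyclic) → match.
That gives 2 matching atoms.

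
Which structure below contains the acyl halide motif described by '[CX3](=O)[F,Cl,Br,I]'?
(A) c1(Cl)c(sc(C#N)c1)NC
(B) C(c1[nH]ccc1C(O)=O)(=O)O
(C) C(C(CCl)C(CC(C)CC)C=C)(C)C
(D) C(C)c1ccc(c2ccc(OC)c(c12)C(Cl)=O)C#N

[CX3](=O)[F,Cl,Br,I] describes a carbonyl carbon bonded to a halogen (an acyl halide).
(A) has a chloro substituent but the Cl is not on a carbonyl carbon.
(B) has a carboxylic acid group (-C(=O)OH) but the carbonyl is bonded to -OH, not to a halogen.
(C) has a chloro substituent but the Cl is not on a carbonyl carbon.
(D) contains an acyl chloride (-C(=O)Cl), which satisfies every atom and bond constraint.
So the answer is (D).

D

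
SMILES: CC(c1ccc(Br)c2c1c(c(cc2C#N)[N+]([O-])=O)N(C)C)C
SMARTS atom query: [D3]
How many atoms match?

10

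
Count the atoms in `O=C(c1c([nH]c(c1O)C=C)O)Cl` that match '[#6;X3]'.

7

Check the 12 heavy atoms by environment: 1× n (aromatic, X3) → no; 4× c (aromatic, X3) → match; 2× O (X2) → no; 3× C (X3) → match; 1× O (X1) → no; 1× Cl (X1) → no.
Summing the matching environments: 4 + 3 = 7 matching atoms.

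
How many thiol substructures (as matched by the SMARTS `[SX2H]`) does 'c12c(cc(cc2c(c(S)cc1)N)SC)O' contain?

1

[SX2H] is the SMARTS for a thiol: an aliphatic sulfur with two connections, one being H.
Exactly one fragment in the molecule meets all constraints, giving 1 match.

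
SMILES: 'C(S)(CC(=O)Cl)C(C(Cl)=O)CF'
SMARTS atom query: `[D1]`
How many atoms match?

6

The query [D1] means: atom with exactly one heavy-atom neighbour (degree 1).
Check the 12 heavy atoms by environment: 2× C (D2) → no; 4× C (D3) → no; 1× S (D1) → match; 1× F (D1) → match; 2× O (D1) → match; 2× Cl (D1) → match.
Summing the matching environments: 1 + 1 + 2 + 2 = 6 matching atoms.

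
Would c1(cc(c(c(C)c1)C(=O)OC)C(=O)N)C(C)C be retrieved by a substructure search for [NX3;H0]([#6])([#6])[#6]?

The pattern [NX3;H0]([#6])([#6])[#6] describes a trivalent nitrogen with no H, bonded to three carbons — a tertiary amine.
The closest candidate here is a primary amide (-C(=O)NH2), but the amide nitrogen has H2 and only one carbon neighbour. No other fragment satisfies the full query, so there is no match.

No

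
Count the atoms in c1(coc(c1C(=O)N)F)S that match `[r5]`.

The query [r5] means: r5 matches atoms in a five-membered ring.
Check the 10 heavy atoms by environment: 1× o (aromatic, in 5-ring) → match; 4× c (aromatic, in 5-ring) → match; 1× C (acyclic) → no; 1× O (acyclic) → no; 1× N (acyclic) → no; 1× F (acyclic) → no; 1× S (acyclic) → no.
Summing the matching environments: 1 + 4 = 5 matching atoms.

5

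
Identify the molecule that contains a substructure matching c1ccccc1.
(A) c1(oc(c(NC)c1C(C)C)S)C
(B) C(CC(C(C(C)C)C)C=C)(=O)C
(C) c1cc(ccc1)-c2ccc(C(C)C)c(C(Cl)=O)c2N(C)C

C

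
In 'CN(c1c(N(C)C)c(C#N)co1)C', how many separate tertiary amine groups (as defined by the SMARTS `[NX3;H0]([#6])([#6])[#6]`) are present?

2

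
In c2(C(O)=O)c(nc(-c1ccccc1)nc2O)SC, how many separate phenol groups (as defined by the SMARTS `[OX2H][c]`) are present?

1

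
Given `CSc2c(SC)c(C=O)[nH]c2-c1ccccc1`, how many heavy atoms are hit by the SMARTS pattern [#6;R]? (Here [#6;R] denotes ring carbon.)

10

Check the 17 heavy atoms by environment: 1× n (aromatic, in 5-ring) → no; 4× c (aromatic, in 5-ring) → match; 2× S (acyclic) → no; 3× C (acyclic) → no; 6× c (aromatic, in 6-ring) → match; 1× O (acyclic) → no.
Summing the matching environments: 4 + 6 = 10 matching atoms.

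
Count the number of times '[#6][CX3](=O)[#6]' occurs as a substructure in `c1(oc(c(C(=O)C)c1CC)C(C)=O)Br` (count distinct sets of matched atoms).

2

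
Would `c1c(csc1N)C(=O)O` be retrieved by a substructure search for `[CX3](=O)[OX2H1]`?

Yes

The pattern [CX3](=O)[OX2H1] describes an sp2 carbon double-bonded to O and single-bonded to an -OH oxygen — a carboxylic acid.
The molecule carries a carboxylic acid group (-C(=O)OH), whose atoms satisfy every constraint of the query, so the pattern matches.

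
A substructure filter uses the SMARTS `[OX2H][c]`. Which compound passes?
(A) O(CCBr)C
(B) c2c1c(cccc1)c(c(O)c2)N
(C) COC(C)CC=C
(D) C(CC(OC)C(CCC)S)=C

B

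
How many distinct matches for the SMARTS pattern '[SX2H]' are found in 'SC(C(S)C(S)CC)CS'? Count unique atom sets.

[SX2H] is the SMARTS for a thiol: an aliphatic sulfur with two connections, one being H.
The molecule carries 4 separate instances of a thiol (-SH) meeting every constraint; each maps to a distinct set of atoms, giving 4 matches.

4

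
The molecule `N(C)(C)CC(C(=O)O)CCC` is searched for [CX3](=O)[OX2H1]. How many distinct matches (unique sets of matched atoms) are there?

1

[CX3](=O)[OX2H1] is the SMARTS for a carboxylic acid: an sp2 carbon double-bonded to O and single-bonded to an -OH oxygen.
Exactly one fragment in the molecule meets all constraints, giving 1 match.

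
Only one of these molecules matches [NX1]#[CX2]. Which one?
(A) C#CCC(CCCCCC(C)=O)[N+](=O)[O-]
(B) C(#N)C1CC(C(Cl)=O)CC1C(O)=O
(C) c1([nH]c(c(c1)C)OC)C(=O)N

[NX1]#[CX2] describes a nitrogen triple-bonded to a two-connected carbon (a nitrile).
(A) has a nitro group (-[N+](=O)[O-]) but there is no C#N triple bond.
(B) contains a nitrile (-C#N), which satisfies every atom and bond constraint.
(C) has a primary amide (-C(=O)NH2) but the nitrogen is NX3, not NX1.
So the answer is (B).

B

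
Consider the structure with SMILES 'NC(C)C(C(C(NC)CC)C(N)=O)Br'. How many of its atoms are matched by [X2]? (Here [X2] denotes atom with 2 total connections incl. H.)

Check the 14 heavy atoms by environment: 8× C (X4) → no; 1× C (X3) → no; 1× O (X1) → no; 3× N (X3) → no; 1× Br (X1) → no.
No environment satisfies the query, so 0 matching atoms.

0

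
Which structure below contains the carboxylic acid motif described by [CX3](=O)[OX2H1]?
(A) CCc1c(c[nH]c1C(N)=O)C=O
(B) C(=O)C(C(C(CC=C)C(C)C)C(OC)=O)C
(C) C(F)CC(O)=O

C

[CX3](=O)[OX2H1] describes an sp2 carbon double-bonded to O and single-bonded to an -OH oxygen (a carboxylic acid).
(A) has an aldehyde (-CHO) but there is no singly-bonded oxygen on the carbonyl carbon.
(B) has a methyl-ester group (-C(=O)OCH3) but the singly-bonded O has no H (OX2H0, not OX2H1).
(C) contains a carboxylic acid group (-C(=O)OH), which satisfies every atom and bond constraint.
So the answer is (C).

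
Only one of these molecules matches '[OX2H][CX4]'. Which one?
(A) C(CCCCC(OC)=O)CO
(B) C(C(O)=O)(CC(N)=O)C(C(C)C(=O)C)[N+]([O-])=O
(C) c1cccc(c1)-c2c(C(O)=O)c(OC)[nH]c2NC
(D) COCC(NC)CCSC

A

[OX2H][CX4] describes a hydroxyl oxygen bound to an sp3 (X4) carbon (an aliphatic alcohol).
(A) contains a hydroxyl group (-OH), which satisfies every atom and bond constraint.
(B) has a carboxylic acid group (-C(=O)OH) but the -OH is on a CX3 carbonyl carbon, not a CX4 carbon.
(C) has a methoxy ether (-OCH3) but the oxygen has H0 (ether), not H1.
(D) has a methoxy ether (-OCH3) but the oxygen has H0 (ether), not H1.
So the answer is (A).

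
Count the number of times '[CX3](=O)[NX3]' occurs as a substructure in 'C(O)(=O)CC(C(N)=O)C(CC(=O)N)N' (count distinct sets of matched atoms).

2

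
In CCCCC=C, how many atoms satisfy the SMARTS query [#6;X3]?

The query [#6;X3] means: any carbon (aromatic or not) with three total connections.
Check the 6 heavy atoms by environment: 4× C (X4) → no; 2× C (X3) → match.
That gives 2 matching atoms.

2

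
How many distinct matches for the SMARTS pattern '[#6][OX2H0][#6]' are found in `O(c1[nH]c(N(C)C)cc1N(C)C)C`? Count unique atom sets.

[#6][OX2H0][#6] is the SMARTS for an ether: an aliphatic oxygen bridging two carbons with no H on the oxygen.
Exactly one fragment in the molecule meets all constraints, giving 1 match.

1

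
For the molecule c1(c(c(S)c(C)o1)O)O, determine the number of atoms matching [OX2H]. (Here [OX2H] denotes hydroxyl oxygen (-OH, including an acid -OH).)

2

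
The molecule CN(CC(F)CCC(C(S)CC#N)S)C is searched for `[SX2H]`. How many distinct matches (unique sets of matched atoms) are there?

2

[SX2H] is the SMARTS for a thiol: an aliphatic sulfur with two connections, one being H.
The molecule carries 2 separate instances of a thiol (-SH) meeting every constraint; each maps to a distinct set of atoms, giving 2 matches.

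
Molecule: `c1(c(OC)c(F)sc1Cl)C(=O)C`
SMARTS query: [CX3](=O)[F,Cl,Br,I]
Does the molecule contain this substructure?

No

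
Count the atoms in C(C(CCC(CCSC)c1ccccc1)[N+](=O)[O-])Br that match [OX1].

2

Check the 19 heavy atoms by environment: 8× C (X4) → no; 1× S (X2) → no; 1× N (charge +1, X3) → no; 1× O (charge -1, X1) → match; 1× O (X1) → match; 6× c (aromatic, X3) → no; 1× Br (X1) → no.
Summing the matching environments: 1 + 1 = 2 matching atoms.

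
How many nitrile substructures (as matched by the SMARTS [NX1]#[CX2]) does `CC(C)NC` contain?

0

[NX1]#[CX2] is the SMARTS for a nitrile: a nitrogen triple-bonded to a two-connected carbon.
No fragment in the molecule satisfies every constraint, giving 0 matches.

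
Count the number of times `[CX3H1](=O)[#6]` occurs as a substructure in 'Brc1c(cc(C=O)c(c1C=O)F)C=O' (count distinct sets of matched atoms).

3

[CX3H1](=O)[#6] is the SMARTS for an aldehyde: an sp2 carbon with one H, double-bonded to O and single-bonded to carbon.
The molecule carries 3 separate instances of an aldehyde (-CHO) meeting every constraint; each maps to a distinct set of atoms, giving 3 matches.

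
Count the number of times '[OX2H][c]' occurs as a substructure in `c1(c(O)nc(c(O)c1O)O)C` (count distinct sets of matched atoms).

4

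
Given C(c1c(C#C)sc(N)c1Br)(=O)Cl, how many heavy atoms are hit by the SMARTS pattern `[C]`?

The query [C] means: uppercase C matches aliphatic (non-aromatic) carbon only.
Check the 12 heavy atoms by environment: 1× s (aromatic) → no; 4× c (aromatic) → no; 3× C → match; 1× O → no; 1× Cl → no; 1× Br → no; 1× N → no.
That gives 3 matching atoms.

3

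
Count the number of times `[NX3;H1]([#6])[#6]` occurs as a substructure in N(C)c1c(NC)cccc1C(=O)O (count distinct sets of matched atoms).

[NX3;H1]([#6])[#6] is the SMARTS for a secondary amine: a trivalent nitrogen with one H, bonded to two carbons.
The molecule carries 2 separate instances of an N-methylamino group (-NHCH3) meeting every constraint; each maps to a distinct set of atoms, giving 2 matches.

2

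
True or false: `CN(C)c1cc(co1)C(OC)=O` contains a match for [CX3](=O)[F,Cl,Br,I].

The pattern [CX3](=O)[F,Cl,Br,I] describes a carbonyl carbon bonded to a halogen — an acyl halide.
The closest candidate here is a methyl-ester group (-C(=O)OCH3), but the carbonyl is bonded to -O-C, not to a halogen. No other fragment satisfies the full query, so there is no match.

False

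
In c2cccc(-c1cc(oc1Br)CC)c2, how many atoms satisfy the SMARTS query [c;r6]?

6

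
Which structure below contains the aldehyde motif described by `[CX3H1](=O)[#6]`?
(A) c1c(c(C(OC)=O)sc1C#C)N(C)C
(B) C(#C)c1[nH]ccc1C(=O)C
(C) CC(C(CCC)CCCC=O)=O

C

[CX3H1](=O)[#6] describes an sp2 carbon with one H, double-bonded to O and single-bonded to carbon (an aldehyde).
(A) has a methyl-ester group (-C(=O)OCH3) but the carbonyl carbon has H0, not H1.
(B) has an acetyl/ketone group (-C(=O)CH3) but the carbonyl carbon has H0 (two carbon neighbours), not H1.
(C) contains an aldehyde (-CHO), which satisfies every atom and bond constraint.
So the answer is (C).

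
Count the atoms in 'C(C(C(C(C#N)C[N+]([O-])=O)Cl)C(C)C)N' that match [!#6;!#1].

The query [!#6;!#1] means: not carbon and not hydrogen — any heteroatom.
Check the 15 heavy atoms by environment: 9× C → no; 1× Cl → match; 2× N → match; 1× N (charge +1) → match; 1× O (charge -1) → match; 1× O → match.
Summing the matching environments: 1 + 2 + 1 + 1 + 1 = 6 matching atoms.

6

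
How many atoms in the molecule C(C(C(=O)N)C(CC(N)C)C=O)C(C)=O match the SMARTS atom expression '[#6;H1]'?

The query [#6;H1] means: any carbon bearing exactly one hydrogen.
Check the 15 heavy atoms by environment: 2× C (H3) → no; 4× C (H1) → match; 2× C (H2) → no; 3× O (H0) → no; 2× N (H2) → no; 2× C (H0) → no.
That gives 4 matching atoms.

4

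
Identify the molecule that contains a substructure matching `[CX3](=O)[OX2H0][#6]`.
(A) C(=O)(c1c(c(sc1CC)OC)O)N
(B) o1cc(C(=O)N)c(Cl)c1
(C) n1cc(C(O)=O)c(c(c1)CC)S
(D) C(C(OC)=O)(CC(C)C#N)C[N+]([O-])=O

[CX3](=O)[OX2H0][#6] describes a carbonyl carbon bonded to an oxygen that is itself bonded to carbon (no H on that O) (an ester).
(A) has a methoxy ether (-OCH3) but the ether oxygen is not adjacent to a C=O carbon.
(B) has a primary amide (-C(=O)NH2) but the carbonyl is bonded to N, not to an O-C linkage.
(C) has a carboxylic acid group (-C(=O)OH) but the singly-bonded O carries H (OX2H1, not H0).
(D) contains a methyl-ester group (-C(=O)OCH3), which satisfies every atom and bond constraint.
So the answer is (D).

D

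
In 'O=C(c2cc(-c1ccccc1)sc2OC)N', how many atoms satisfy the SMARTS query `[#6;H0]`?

5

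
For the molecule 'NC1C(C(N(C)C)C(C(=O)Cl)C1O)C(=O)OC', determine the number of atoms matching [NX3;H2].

1

The query [NX3;H2] means: aliphatic N with 3 total connections, two of them H — an -NH2 nitrogen (amine or amide).
Check the 17 heavy atoms by environment: 5× C (H1, X4) → no; 2× C (H0, X3) → no; 2× O (H0, X1) → no; 1× Cl (H0, X1) → no; 1× N (H0, X3) → no; 3× C (H3, X4) → no; 1× O (H0, X2) → no; 1× O (H1, X2) → no; 1× N (H2, X3) → match.
That gives 1 matching atom.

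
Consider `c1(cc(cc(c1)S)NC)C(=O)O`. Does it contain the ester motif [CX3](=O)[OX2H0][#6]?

No

The pattern [CX3](=O)[OX2H0][#6] describes a carbonyl carbon bonded to an oxygen that is itself bonded to carbon (no H on that O) — an ester.
The closest candidate here is a carboxylic acid group (-C(=O)OH), but the singly-bonded O carries H (OX2H1, not H0). No other fragment satisfies the full query, so there is no match.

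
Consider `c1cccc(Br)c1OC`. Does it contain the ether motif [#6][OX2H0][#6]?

The pattern [#6][OX2H0][#6] describes an aliphatic oxygen bridging two carbons with no H on the oxygen — an ether.
The molecule carries a methoxy ether (-OCH3), whose atoms satisfy every constraint of the query, so the pattern matches.

Yes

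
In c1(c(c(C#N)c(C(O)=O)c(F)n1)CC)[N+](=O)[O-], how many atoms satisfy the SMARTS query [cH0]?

5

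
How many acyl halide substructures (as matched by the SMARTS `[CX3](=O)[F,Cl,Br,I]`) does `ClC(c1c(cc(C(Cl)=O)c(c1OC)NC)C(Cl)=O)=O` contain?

3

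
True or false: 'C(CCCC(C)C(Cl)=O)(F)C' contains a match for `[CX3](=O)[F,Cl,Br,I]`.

The pattern [CX3](=O)[F,Cl,Br,I] describes a carbonyl carbon bonded to a halogen — an acyl halide.
The molecule carries an acyl chloride (-C(=O)Cl), whose atoms satisfy every constraint of the query, so the pattern matches.

True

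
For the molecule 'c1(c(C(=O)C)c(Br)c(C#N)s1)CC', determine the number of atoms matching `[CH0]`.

2

The query [CH0] means: aliphatic carbon with no attached hydrogen.
Check the 13 heavy atoms by environment: 1× s (aromatic, H0) → no; 4× c (aromatic, H0) → no; 1× Br (H0) → no; 1× C (H2) → no; 2× C (H3) → no; 2× C (H0) → match; 1× N (H0) → no; 1× O (H0) → no.
That gives 2 matching atoms.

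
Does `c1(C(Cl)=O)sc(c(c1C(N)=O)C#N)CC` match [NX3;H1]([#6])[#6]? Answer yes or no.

No

The pattern [NX3;H1]([#6])[#6] describes a trivalent nitrogen with one H, bonded to two carbons — a secondary amine.
The closest candidate here is a primary amide (-C(=O)NH2), but the -C(=O)NH2 nitrogen has H2, not H1. No other fragment satisfies the full query, so there is no match.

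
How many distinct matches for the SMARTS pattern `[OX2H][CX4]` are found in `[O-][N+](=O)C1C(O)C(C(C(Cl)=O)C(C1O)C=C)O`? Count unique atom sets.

3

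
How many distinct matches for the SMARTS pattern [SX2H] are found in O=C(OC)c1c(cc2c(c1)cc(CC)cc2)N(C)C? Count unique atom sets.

0

[SX2H] is the SMARTS for a thiol: an aliphatic sulfur with two connections, one being H.
No fragment in the molecule satisfies every constraint, giving 0 matches.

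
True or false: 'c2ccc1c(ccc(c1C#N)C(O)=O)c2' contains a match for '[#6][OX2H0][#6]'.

False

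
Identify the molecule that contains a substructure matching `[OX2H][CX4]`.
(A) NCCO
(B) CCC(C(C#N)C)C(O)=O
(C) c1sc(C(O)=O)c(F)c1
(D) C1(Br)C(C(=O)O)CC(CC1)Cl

A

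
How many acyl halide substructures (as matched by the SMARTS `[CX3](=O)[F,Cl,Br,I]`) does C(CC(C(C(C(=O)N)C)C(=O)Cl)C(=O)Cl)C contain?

2

[CX3](=O)[F,Cl,Br,I] is the SMARTS for an acyl halide: a carbonyl carbon bonded to a halogen.
The molecule carries 2 separate instances of an acyl chloride (-C(=O)Cl) meeting every constraint; each maps to a distinct set of atoms, giving 2 matches.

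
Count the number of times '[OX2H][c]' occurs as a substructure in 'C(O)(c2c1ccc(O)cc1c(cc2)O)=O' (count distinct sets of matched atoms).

[OX2H][c] is the SMARTS for a phenol: a hydroxyl oxygen attached to an aromatic carbon.
The molecule carries 2 separate instances of a hydroxyl group (-OH) meeting every constraint; each maps to a distinct set of atoms, giving 2 matches.

2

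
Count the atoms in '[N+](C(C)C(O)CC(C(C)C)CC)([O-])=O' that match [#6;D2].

The query [#6;D2] means: any carbon bonded to exactly two heavy atoms.
Check the 14 heavy atoms by environment: 4× C (D1) → no; 4× C (D3) → no; 2× C (D2) → match; 1× N (charge +1, D3) → no; 1× O (charge -1, D1) → no; 2× O (D1) → no.
That gives 2 matching atoms.

2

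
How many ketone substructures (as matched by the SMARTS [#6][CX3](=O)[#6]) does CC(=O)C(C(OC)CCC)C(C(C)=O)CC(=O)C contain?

[#6][CX3](=O)[#6] is the SMARTS for a ketone: a carbonyl carbon (no H) flanked by two carbons.
The molecule carries 3 separate instances of an acetyl/ketone group (-C(=O)CH3) meeting every constraint; each maps to a distinct set of atoms, giving 3 matches.

3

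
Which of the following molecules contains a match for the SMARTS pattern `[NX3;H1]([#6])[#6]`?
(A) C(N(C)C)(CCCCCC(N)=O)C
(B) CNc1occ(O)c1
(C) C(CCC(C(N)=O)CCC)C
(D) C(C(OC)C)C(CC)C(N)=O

[NX3;H1]([#6])[#6] describes a trivalent nitrogen with one H, bonded to two carbons (a secondary amine).
(A) has a primary amide (-C(=O)NH2) but the -C(=O)NH2 nitrogen has H2, not H1.
(B) contains an N-methylamino group (-NHCH3), which satisfies every atom and bond constraint.
(C) has a primary amide (-C(=O)NH2) but the -C(=O)NH2 nitrogen has H2, not H1.
(D) has a primary amide (-C(=O)NH2) but the -C(=O)NH2 nitrogen has H2, not H1.
So the answer is (B).

B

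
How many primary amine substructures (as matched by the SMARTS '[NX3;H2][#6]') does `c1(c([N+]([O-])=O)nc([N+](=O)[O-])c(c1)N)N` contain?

2

[NX3;H2][#6] is the SMARTS for a primary amine: a trivalent nitrogen with two H attached to carbon.
The molecule carries 2 separate instances of a primary amino group (-NH2) meeting every constraint; each maps to a distinct set of atoms, giving 2 matches.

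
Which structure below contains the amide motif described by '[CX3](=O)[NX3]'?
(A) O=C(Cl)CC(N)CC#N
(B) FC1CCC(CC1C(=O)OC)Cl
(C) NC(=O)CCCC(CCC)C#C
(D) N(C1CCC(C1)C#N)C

C

[CX3](=O)[NX3] describes a carbonyl carbon bonded to a trivalent nitrogen (an amide).
(A) has a nitrile (-C#N) but the nitrile N is NX1 (triple-bonded), not NX3.
(B) has a methyl-ester group (-C(=O)OCH3) but the carbonyl is bonded to O, not to an NX3 nitrogen.
(C) contains a primary amide (-C(=O)NH2), which satisfies every atom and bond constraint.
(D) has a nitrile (-C#N) but the nitrile N is NX1 (triple-bonded), not NX3.
So the answer is (C).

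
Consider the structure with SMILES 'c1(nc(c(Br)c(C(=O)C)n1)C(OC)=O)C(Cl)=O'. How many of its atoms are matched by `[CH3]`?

2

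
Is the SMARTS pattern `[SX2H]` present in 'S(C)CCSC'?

The pattern [SX2H] describes an aliphatic sulfur with two connections, one being H — a thiol.
The closest candidate here is a methylthio ether (-SCH3), but the sulfur has H0 (bonded to two carbons), not H1. No other fragment satisfies the full query, so there is no match.

No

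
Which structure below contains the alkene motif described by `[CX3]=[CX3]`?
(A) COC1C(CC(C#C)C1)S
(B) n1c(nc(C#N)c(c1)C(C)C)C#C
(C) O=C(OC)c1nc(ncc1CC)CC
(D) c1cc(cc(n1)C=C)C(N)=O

D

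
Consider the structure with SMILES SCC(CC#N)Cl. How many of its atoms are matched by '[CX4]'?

Check the 7 heavy atoms by environment: 3× C (X4) → match; 1× Cl (X1) → no; 1× S (X2) → no; 1× C (X2) → no; 1× N (X1) → no.
That gives 3 matching atoms.

3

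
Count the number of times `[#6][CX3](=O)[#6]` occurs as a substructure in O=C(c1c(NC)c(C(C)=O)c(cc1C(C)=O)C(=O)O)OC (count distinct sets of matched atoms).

[#6][CX3](=O)[#6] is the SMARTS for a ketone: a carbonyl carbon (no H) flanked by two carbons.
The molecule carries 2 separate instances of an acetyl/ketone group (-C(=O)CH3) meeting every constraint; each maps to a distinct set of atoms, giving 2 matches.

2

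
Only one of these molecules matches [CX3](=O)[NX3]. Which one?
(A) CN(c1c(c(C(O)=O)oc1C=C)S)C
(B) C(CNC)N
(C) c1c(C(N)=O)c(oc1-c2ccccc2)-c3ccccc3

C

[CX3](=O)[NX3] describes a carbonyl carbon bonded to a trivalent nitrogen (an amide).
(A) has a carboxylic acid group (-C(=O)OH) but the carbonyl is bonded to O, not to an NX3 nitrogen.
(B) has a primary amino group (-NH2) but the -NH2 is not attached to a carbonyl carbon.
(C) contains a primary amide (-C(=O)NH2), which satisfies every atom and bond constraint.
So the answer is (C).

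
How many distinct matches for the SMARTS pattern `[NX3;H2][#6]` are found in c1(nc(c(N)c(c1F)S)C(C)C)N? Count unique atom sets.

[NX3;H2][#6] is the SMARTS for a primary amine: a trivalent nitrogen with two H attached to carbon.
The molecule carries 2 separate instances of a primary amino group (-NH2) meeting every constraint; each maps to a distinct set of atoms, giving 2 matches.

2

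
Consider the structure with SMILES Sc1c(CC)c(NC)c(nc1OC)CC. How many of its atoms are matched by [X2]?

3

The query [X2] means: any atom with exactly two total connections (bonds + H).
Check the 15 heavy atoms by environment: 1× n (aromatic, X2) → match; 5× c (aromatic, X3) → no; 6× C (X4) → no; 1× O (X2) → match; 1× N (X3) → no; 1× S (X2) → match.
Summing the matching environments: 1 + 1 + 1 = 3 matching atoms.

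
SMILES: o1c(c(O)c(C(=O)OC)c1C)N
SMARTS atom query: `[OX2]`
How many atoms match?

2

Check the 12 heavy atoms by environment: 1× o (aromatic, X2) → no; 4× c (aromatic, X3) → no; 1× N (X3) → no; 2× C (X4) → no; 1× C (X3) → no; 1× O (X1) → no; 2× O (X2) → match.
That gives 2 matching atoms.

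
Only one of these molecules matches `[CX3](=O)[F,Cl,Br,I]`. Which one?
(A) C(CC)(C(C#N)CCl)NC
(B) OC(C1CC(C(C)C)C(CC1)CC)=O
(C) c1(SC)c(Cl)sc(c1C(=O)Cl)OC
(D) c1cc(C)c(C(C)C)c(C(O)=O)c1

[CX3](=O)[F,Cl,Br,I] describes a carbonyl carbon bonded to a halogen (an acyl halide).
(A) has a chloro substituent but the Cl is not on a carbonyl carbon.
(B) has a carboxylic acid group (-C(=O)OH) but the carbonyl is bonded to -OH, not to a halogen.
(C) contains an acyl chloride (-C(=O)Cl), which satisfies every atom and bond constraint.
(D) has a carboxylic acid group (-C(=O)OH) but the carbonyl is bonded to -OH, not to a halogen.
So the answer is (C).

C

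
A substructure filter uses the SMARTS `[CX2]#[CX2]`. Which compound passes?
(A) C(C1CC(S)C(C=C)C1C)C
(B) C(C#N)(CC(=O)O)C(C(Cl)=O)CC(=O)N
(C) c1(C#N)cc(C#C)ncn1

C

[CX2]#[CX2] describes a carbon-carbon triple bond (an alkyne).
(A) has a vinyl group (-CH=CH2) but the C=C is a double bond; both carbons are CX3, not CX2.
(B) has a nitrile (-C#N) but the triple bond is C#N, not C#C.
(C) contains an ethynyl group (-C#CH), which satisfies every atom and bond constraint.
So the answer is (C).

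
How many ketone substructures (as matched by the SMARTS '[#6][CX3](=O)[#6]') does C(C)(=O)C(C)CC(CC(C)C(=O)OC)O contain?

1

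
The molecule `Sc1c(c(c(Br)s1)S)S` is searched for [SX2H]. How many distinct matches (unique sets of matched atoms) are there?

3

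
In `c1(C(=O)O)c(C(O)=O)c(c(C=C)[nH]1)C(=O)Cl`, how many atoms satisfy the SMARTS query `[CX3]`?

The query [CX3] means: C with X3: aliphatic carbon with exactly 3 total connections.
Check the 16 heavy atoms by environment: 1× n (aromatic, X3) → no; 4× c (aromatic, X3) → no; 5× C (X3) → match; 3× O (X1) → no; 2× O (X2) → no; 1× Cl (X1) → no.
That gives 5 matching atoms.

5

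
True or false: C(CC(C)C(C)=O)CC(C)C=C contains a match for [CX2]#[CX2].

The pattern [CX2]#[CX2] describes a carbon-carbon triple bond — an alkyne.
The closest candidate here is a vinyl group (-CH=CH2), but the C=C is a double bond; both carbons are CX3, not CX2. No other fragment satisfies the full query, so there is no match.

False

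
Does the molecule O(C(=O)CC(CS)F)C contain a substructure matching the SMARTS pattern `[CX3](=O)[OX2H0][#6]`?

The pattern [CX3](=O)[OX2H0][#6] describes a carbonyl carbon bonded to an oxygen that is itself bonded to carbon (no H on that O) — an ester.
The molecule carries a methyl-ester group (-C(=O)OCH3), whose atoms satisfy every constraint of the query, so the pattern matches.

Yes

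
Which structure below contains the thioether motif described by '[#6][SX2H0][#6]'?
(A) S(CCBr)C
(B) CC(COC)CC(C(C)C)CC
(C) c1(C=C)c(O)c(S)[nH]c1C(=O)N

A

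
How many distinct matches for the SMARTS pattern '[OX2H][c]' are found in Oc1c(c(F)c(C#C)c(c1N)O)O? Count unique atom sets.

3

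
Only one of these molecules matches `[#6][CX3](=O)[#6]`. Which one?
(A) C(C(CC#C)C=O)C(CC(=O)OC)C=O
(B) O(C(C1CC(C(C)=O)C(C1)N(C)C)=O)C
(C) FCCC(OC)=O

[#6][CX3](=O)[#6] describes a carbonyl carbon (no H) flanked by two carbons (a ketone).
(A) has an aldehyde (-CHO) but the carbonyl carbon has H1, so it is not flanked by two carbons.
(B) contains an acetyl/ketone group (-C(=O)CH3), which satisfies every atom and bond constraint.
(C) has a methyl-ester group (-C(=O)OCH3) but one neighbour of the carbonyl carbon is O, not C.
So the answer is (B).

B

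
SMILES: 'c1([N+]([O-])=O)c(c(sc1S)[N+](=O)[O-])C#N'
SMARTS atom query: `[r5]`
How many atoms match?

5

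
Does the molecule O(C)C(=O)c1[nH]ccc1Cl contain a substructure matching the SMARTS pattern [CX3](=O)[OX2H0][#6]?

Yes

The pattern [CX3](=O)[OX2H0][#6] describes a carbonyl carbon bonded to an oxygen that is itself bonded to carbon (no H on that O) — an ester.
The molecule carries a methyl-ester group (-C(=O)OCH3), whose atoms satisfy every constraint of the query, so the pattern matches.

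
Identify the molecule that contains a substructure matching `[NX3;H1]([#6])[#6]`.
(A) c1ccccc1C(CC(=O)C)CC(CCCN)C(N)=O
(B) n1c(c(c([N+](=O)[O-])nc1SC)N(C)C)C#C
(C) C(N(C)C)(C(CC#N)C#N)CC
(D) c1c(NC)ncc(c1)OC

[NX3;H1]([#6])[#6] describes a trivalent nitrogen with one H, bonded to two carbons (a secondary amine).
(A) has a primary amide (-C(=O)NH2) but the -C(=O)NH2 nitrogen has H2, not H1.
(B) has a dimethylamino group (-N(CH3)2) but the nitrogen has H0, not H1.
(C) has a dimethylamino group (-N(CH3)2) but the nitrogen has H0, not H1.
(D) contains an N-methylamino group (-NHCH3), which satisfies every atom and bond constraint.
So the answer is (D).

D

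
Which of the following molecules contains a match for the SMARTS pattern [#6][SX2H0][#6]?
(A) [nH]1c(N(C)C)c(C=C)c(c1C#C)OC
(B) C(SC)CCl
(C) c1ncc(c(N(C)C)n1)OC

B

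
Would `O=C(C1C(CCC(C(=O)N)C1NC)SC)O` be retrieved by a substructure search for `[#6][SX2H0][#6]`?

Yes

The pattern [#6][SX2H0][#6] describes an aliphatic sulfur bridging two carbons with no H on the sulfur — a thioether.
The molecule carries a methylthio ether (-SCH3), whose atoms satisfy every constraint of the query, so the pattern matches.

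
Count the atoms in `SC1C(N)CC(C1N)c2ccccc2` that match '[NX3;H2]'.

2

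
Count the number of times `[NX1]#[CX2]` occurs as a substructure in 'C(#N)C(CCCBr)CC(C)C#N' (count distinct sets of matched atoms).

[NX1]#[CX2] is the SMARTS for a nitrile: a nitrogen triple-bonded to a two-connected carbon.
The molecule carries 2 separate instances of a nitrile (-C#N) meeting every constraint; each maps to a distinct set of atoms, giving 2 matches.

2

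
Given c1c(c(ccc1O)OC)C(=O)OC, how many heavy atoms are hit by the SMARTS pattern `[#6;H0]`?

The query [#6;H0] means: any carbon with no attached hydrogen.
Check the 13 heavy atoms by environment: 3× c (aromatic, H1) → no; 3× c (aromatic, H0) → match; 1× O (H1) → no; 1× C (H0) → match; 3× O (H0) → no; 2× C (H3) → no.
Summing the matching environments: 3 + 1 = 4 matching atoms.

4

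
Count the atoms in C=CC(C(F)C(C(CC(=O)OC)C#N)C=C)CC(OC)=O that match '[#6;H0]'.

3

The query [#6;H0] means: any carbon with no attached hydrogen.
Check the 21 heavy atoms by environment: 4× C (H2) → no; 6× C (H1) → no; 3× C (H0) → match; 4× O (H0) → no; 2× C (H3) → no; 1× N (H0) → no; 1× F (H0) → no.
That gives 3 matching atoms.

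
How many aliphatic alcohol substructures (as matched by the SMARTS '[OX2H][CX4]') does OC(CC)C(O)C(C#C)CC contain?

[OX2H][CX4] is the SMARTS for an aliphatic alcohol: a hydroxyl oxygen bound to an sp3 (X4) carbon.
The molecule carries 2 separate instances of a hydroxyl group (-OH) meeting every constraint; each maps to a distinct set of atoms, giving 2 matches.

2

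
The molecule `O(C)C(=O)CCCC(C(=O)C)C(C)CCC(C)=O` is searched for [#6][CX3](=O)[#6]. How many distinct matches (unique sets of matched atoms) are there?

[#6][CX3](=O)[#6] is the SMARTS for a ketone: a carbonyl carbon (no H) flanked by two carbons.
The molecule carries 2 separate instances of an acetyl/ketone group (-C(=O)CH3) meeting every constraint; each maps to a distinct set of atoms, giving 2 matches.

2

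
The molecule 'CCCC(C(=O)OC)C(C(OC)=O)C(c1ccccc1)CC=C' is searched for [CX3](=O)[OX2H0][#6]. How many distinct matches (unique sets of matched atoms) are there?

2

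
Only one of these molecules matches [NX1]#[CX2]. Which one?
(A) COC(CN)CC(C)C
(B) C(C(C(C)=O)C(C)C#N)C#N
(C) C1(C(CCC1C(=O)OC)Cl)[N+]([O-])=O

[NX1]#[CX2] describes a nitrogen triple-bonded to a two-connected carbon (a nitrile).
(A) has a primary amino group (-NH2) but the nitrogen is NX3 (three connections), not NX1 triple-bonded.
(B) contains a nitrile (-C#N), which satisfies every atom and bond constraint.
(C) has a nitro group (-[N+](=O)[O-]) but there is no C#N triple bond.
So the answer is (B).

B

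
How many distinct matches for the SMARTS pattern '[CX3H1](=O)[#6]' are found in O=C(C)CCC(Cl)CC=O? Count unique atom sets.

1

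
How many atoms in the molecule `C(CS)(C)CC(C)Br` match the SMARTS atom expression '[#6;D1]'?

Check the 8 heavy atoms by environment: 2× C (D2) → no; 2× C (D3) → no; 2× C (D1) → match; 1× Br (D1) → no; 1× S (D1) → no.
That gives 2 matching atoms.

2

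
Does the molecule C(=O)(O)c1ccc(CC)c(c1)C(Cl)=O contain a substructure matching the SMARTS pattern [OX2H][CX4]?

No

The pattern [OX2H][CX4] describes a hydroxyl oxygen bound to an sp3 (X4) carbon — an aliphatic alcohol.
The closest candidate here is a carboxylic acid group (-C(=O)OH), but the -OH is on a CX3 carbonyl carbon, not a CX4 carbon. No other fragment satisfies the full query, so there is no match.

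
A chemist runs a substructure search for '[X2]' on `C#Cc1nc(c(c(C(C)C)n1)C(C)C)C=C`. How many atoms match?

Check the 16 heavy atoms by environment: 2× n (aromatic, X2) → match; 4× c (aromatic, X3) → no; 6× C (X4) → no; 2× C (X2) → match; 2× C (X3) → no.
Summing the matching environments: 2 + 2 = 4 matching atoms.

4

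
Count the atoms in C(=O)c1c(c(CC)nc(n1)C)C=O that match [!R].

The query [!R] means: !R matches any atom not in a ring.
Check the 13 heavy atoms by environment: 2× n (aromatic, in 6-ring) → no; 4× c (aromatic, in 6-ring) → no; 5× C (acyclic) → match; 2× O (acyclic) → match.
Summing the matching environments: 5 + 2 = 7 matching atoms.

7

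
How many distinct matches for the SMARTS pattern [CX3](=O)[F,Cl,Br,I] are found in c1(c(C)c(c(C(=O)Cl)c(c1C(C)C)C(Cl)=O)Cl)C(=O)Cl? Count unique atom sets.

3

[CX3](=O)[F,Cl,Br,I] is the SMARTS for an acyl halide: a carbonyl carbon bonded to a halogen.
The molecule carries 3 separate instances of an acyl chloride (-C(=O)Cl) meeting every constraint; each maps to a distinct set of atoms, giving 3 matches.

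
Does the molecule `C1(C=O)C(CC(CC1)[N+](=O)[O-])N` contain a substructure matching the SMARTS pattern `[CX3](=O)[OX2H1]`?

The pattern [CX3](=O)[OX2H1] describes an sp2 carbon double-bonded to O and single-bonded to an -OH oxygen — a carboxylic acid.
The closest candidate here is an aldehyde (-CHO), but there is no singly-bonded oxygen on the carbonyl carbon. No other fragment satisfies the full query, so there is no match.

No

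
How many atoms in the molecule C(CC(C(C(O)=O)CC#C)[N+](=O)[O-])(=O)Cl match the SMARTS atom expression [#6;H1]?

The query [#6;H1] means: any carbon bearing exactly one hydrogen.
Check the 15 heavy atoms by environment: 2× C (H2) → no; 3× C (H1) → match; 3× C (H0) → no; 3× O (H0) → no; 1× O (H1) → no; 1× N (charge +1, H0) → no; 1× O (charge -1, H0) → no; 1× Cl (H0) → no.
That gives 3 matching atoms.

3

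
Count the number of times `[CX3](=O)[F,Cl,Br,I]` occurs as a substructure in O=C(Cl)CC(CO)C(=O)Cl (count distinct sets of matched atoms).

[CX3](=O)[F,Cl,Br,I] is the SMARTS for an acyl halide: a carbonyl carbon bonded to a halogen.
The molecule carries 2 separate instances of an acyl chloride (-C(=O)Cl) meeting every constraint; each maps to a distinct set of atoms, giving 2 matches.

2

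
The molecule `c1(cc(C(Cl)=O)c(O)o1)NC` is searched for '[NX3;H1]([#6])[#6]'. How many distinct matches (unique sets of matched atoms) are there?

[NX3;H1]([#6])[#6] is the SMARTS for a secondary amine: a trivalent nitrogen with one H, bonded to two carbons.
Exactly one fragment in the molecule meets all constraints, giving 1 match.

1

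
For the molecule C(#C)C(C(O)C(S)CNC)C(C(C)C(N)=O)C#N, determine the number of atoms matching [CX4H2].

1

The query [CX4H2] means: sp3 carbon (X4) with exactly two hydrogens.
Check the 18 heavy atoms by environment: 2× C (H3, X4) → no; 5× C (H1, X4) → no; 1× C (H2, X4) → match; 1× C (H0, X3) → no; 1× O (H0, X1) → no; 1× N (H2, X3) → no; 1× N (H1, X3) → no; 2× C (H0, X2) → no; 1× C (H1, X2) → no; 1× O (H1, X2) → no; 1× S (H1, X2) → no; 1× N (H0, X1) → no.
That gives 1 matching atom.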